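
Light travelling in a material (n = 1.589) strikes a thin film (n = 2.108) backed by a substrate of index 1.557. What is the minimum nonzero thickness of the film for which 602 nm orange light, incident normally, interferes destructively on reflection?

143 nm

Ray reflecting at the top interface goes from n = 1.589 toward n = 2.108: a half-wave phase shift.
Ray reflecting at the bottom interface goes from n = 2.108 toward n = 1.557: no phase shift.
The two reflections differ by half a wavelength.
So the condition for destructive reflection is 2 n t = m λ.
Minimum nonzero at m = 1: t = λ / (2 n) = 602 / (2 × 2.108) = 143 nm.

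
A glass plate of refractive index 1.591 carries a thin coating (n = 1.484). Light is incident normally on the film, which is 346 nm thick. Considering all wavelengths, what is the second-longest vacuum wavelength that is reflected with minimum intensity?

685 nm

Ray reflecting at the top interface goes from n = 1.0 toward n = 1.484: a half-wave phase shift.
Bottom surface (1.484 → 1.591): reflection off a higher-index medium gives a half-wave phase shift.
Net: no relative phase inversion (both shifts match).
With no net inversion, destructive interference in reflection requires 2 n t = (m + ½) λ.
λ = 2 n t / (m + ½). The second-longest wavelength is m = 1: λ = 2 × 1.484 × 346 / 1.50 = 685 nm.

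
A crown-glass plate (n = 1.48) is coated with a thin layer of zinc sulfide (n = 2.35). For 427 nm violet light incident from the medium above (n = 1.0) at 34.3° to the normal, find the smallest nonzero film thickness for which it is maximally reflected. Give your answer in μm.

Ray reflecting at the top interface goes from n = 1.0 toward n = 2.35: a half-wave phase shift.
At the lower boundary (n = 2.35 to n = 1.48) the reflected ray undergoes no phase shift.
Exactly one π shift → a net half-wave offset.
With one net inversion, constructive interference in reflection requires 2 n t cos θ_r = (m + ½) λ.
Snell's law: 1.0 sin 34.3° = 2.35 sin θ_r → sin θ_r = 0.240, cos θ_r = 0.971.
Minimum at m = 0: t = λ / (4 n cos θ_r) = 427 / (4 × 2.35 × 0.971) = 46.8 nm.

0.0468 μm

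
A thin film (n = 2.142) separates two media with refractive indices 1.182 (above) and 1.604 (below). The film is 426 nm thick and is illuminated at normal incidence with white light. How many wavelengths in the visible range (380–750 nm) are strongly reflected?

Ray reflecting at the top interface goes from n = 1.182 toward n = 2.142: a half-wave phase shift.
Bottom surface (2.142 → 1.604): reflection off a lower-index medium gives no phase shift.
The two reflections differ by half a wavelength.
So the condition for constructive reflection is 2 n t = (m + ½) λ.
λ = 2 n t / (m + ½) = 1825 / (m + ½) nm.
m=1: 1217 nm (IR); m=2: 730 nm (visible); m=3: 521 nm (visible); m=4: 406 nm (visible); m=5: 332 nm (UV).

3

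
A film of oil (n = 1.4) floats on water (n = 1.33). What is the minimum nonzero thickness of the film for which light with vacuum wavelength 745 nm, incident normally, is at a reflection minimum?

266 nm

At the upper boundary (n = 1.0 to n = 1.4) the reflected ray undergoes a half-wave phase shift.
At the lower boundary (n = 1.4 to n = 1.33) the reflected ray undergoes no phase shift.
Exactly one π shift → a net half-wave offset.
So the condition for destructive reflection is 2 n t = m λ.
Minimum nonzero at m = 1: t = λ / (2 n) = 745 / (2 × 1.4) = 266 nm.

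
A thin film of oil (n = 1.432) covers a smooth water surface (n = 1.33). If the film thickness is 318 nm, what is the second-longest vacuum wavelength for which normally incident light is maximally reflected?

607 nm

Ray reflecting at the top interface goes from n = 1.0 toward n = 1.432: a half-wave phase shift.
At the lower boundary (n = 1.432 to n = 1.33) the reflected ray undergoes no phase shift.
Exactly one π shift → a net half-wave offset.
For maximum reflection here: 2 n t = (m + ½) λ.
λ = 2 n t / (m + ½). The second-longest wavelength is m = 1: λ = 2 × 1.432 × 318 / 1.50 = 607 nm.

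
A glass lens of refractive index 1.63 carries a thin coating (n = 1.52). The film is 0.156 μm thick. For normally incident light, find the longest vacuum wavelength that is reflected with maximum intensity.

474 nm

Ray reflecting at the top interface goes from n = 1.0 toward n = 1.52: a half-wave phase shift.
At the lower boundary (n = 1.52 to n = 1.63) the reflected ray undergoes a half-wave phase shift.
Zero or two π shifts → no net half-wave offset.
So the condition for constructive reflection is 2 n t = m λ.
λ = 2 n t / m. The longest wavelength is m = 1: λ = 2 × 1.52 × 156 / 1.00 = 474 nm.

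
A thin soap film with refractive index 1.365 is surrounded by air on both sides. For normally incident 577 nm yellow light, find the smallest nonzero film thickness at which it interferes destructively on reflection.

211 nm

Top surface (1.0 → 1.365): reflection off a higher-index medium gives a half-wave phase shift.
Ray reflecting at the bottom interface goes from n = 1.365 toward n = 1.0: no phase shift.
Exactly one π shift → a net half-wave offset.
So the condition for destructive reflection is 2 n t = m λ.
Minimum nonzero at m = 1: t = λ / (2 n) = 577 / (2 × 1.365) = 211 nm.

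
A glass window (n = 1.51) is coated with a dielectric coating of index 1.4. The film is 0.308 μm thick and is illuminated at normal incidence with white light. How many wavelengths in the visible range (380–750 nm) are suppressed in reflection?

Top surface (1.0 → 1.4): reflection off a higher-index medium gives a half-wave phase shift.
Ray reflecting at the bottom interface goes from n = 1.4 toward n = 1.51: a half-wave phase shift.
The two reflections carry the same phase change, so no net offset.
For weak reflection here: 2 n t = (m + ½) λ.
λ = 2 n t / (m + ½) = 862 / (m + ½) nm.
m=0: 1725 nm (IR); m=1: 575 nm (visible); m=2: 345 nm (UV).

1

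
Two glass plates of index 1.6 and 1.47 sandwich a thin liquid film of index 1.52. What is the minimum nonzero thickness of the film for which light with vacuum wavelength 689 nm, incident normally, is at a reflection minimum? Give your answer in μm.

0.113 μm

Ray reflecting at the top interface goes from n = 1.6 toward n = 1.52: no phase shift.
Ray reflecting at the bottom interface goes from n = 1.52 toward n = 1.47: no phase shift.
Net: no relative phase inversion (both shifts match).
So the condition for destructive reflection is 2 n t = (m + ½) λ.
Minimum at m = 0: t = λ / (4 n) = 689 / (4 × 1.52) = 113 nm.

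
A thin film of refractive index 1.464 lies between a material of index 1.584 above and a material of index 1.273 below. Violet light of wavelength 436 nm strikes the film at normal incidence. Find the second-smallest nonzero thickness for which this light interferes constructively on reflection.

Ray reflecting at the top interface goes from n = 1.584 toward n = 1.464: no phase shift.
Bottom surface (1.464 → 1.273): reflection off a lower-index medium gives no phase shift.
Net: no relative phase inversion (both shifts match).
With no net inversion, constructive interference in reflection requires 2 n t = m λ.
The second-smallest nonzero thickness corresponds to m = 2: t = m λ / (2 n) = 2.00 × 436 / (2 × 1.464) = 298 nm.

298 nm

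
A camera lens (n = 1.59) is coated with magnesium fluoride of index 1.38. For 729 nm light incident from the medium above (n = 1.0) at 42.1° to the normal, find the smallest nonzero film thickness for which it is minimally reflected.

Ray reflecting at the top interface goes from n = 1.0 toward n = 1.38: a half-wave phase shift.
Bottom surface (1.38 → 1.59): reflection off a higher-index medium gives a half-wave phase shift.
The two reflections carry the same phase change, so no net offset.
With no net inversion, destructive interference in reflection requires 2 n t cos θ_r = (m + ½) λ.
Snell's law: 1.0 sin 42.1° = 1.38 sin θ_r → sin θ_r = 0.486, cos θ_r = 0.874.
Minimum at m = 0: t = λ / (4 n cos θ_r) = 729 / (4 × 1.38 × 0.874) = 151 nm.

151 nm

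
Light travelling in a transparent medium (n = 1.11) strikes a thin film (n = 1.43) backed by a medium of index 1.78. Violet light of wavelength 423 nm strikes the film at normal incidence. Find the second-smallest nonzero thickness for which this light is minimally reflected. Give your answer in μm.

Ray reflecting at the top interface goes from n = 1.11 toward n = 1.43: a half-wave phase shift.
Bottom surface (1.43 → 1.78): reflection off a higher-index medium gives a half-wave phase shift.
Net: no relative phase inversion (both shifts match).
So the condition for destructive reflection is 2 n t = (m + ½) λ.
The second-smallest nonzero thickness corresponds to m = 1: t = (m + ½) λ / (2 n) = 1.50 × 423 / (2 × 1.43) = 222 nm.

0.222 μm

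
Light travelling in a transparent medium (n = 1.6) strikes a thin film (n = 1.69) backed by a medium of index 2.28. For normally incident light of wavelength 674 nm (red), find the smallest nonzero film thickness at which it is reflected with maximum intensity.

199 nm

Top surface (1.6 → 1.69): reflection off a higher-index medium gives a half-wave phase shift.
Ray reflecting at the bottom interface goes from n = 1.69 toward n = 2.28: a half-wave phase shift.
The two reflections carry the same phase change, so no net offset.
With no net inversion, constructive interference in reflection requires 2 n t = m λ.
Minimum nonzero at m = 1: t = λ / (2 n) = 674 / (2 × 1.69) = 199 nm.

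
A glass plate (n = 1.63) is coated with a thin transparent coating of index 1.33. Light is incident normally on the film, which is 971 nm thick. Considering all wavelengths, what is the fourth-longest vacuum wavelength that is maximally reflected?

At the upper boundary (n = 1.0 to n = 1.33) the reflected ray undergoes a half-wave phase shift.
At the lower boundary (n = 1.33 to n = 1.63) the reflected ray undergoes a half-wave phase shift.
Zero or two π shifts → no net half-wave offset.
For maximum reflection here: 2 n t = m λ.
λ = 2 n t / m. The fourth-longest wavelength is m = 4: λ = 2 × 1.33 × 971 / 4.00 = 646 nm.

646 nm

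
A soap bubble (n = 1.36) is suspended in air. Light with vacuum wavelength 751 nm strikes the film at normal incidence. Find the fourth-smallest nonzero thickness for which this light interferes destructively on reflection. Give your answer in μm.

1.10 μm

Top surface (1.0 → 1.36): reflection off a higher-index medium gives a half-wave phase shift.
Ray reflecting at the bottom interface goes from n = 1.36 toward n = 1.0: no phase shift.
The two reflections differ by half a wavelength.
With one net inversion, destructive interference in reflection requires 2 n t = m λ.
The fourth-smallest nonzero thickness corresponds to m = 4: t = m λ / (2 n) = 4.00 × 751 / (2 × 1.36) = 1104 nm.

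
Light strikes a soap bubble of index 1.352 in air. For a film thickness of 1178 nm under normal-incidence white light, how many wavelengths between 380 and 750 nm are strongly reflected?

At the upper boundary (n = 1.0 to n = 1.352) the reflected ray undergoes a half-wave phase shift.
Ray reflecting at the bottom interface goes from n = 1.352 toward n = 1.0: no phase shift.
The two reflections differ by half a wavelength.
With one net inversion, constructive interference in reflection requires 2 n t = (m + ½) λ.
λ = 2 n t / (m + ½) = 3185 / (m + ½) nm.
m=3: 910 nm (IR); m=4: 708 nm (visible); m=5: 579 nm (visible); m=6: 490 nm (visible); m=7: 425 nm (visible); m=8: 375 nm (UV).

4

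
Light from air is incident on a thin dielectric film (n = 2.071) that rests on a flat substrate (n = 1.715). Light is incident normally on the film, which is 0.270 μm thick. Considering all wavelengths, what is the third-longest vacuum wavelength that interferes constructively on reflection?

Top surface (1.0 → 2.071): reflection off a higher-index medium gives a half-wave phase shift.
At the lower boundary (n = 2.071 to n = 1.715) the reflected ray undergoes no phase shift.
Exactly one π shift → a net half-wave offset.
So the condition for constructive reflection is 2 n t = (m + ½) λ.
λ = 2 n t / (m + ½). The third-longest wavelength is m = 2: λ = 2 × 2.071 × 270 / 2.50 = 447 nm.

447 nm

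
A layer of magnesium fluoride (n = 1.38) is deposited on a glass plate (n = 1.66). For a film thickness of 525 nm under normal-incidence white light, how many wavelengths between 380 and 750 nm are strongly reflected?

Ray reflecting at the top interface goes from n = 1.0 toward n = 1.38: a half-wave phase shift.
Bottom surface (1.38 → 1.66): reflection off a higher-index medium gives a half-wave phase shift.
Zero or two π shifts → no net half-wave offset.
So the condition for constructive reflection is 2 n t = m λ.
λ = 2 n t / m = 1449 / m nm.
m=1: 1449 nm (IR); m=2: 725 nm (visible); m=3: 483 nm (visible); m=4: 362 nm (UV).

2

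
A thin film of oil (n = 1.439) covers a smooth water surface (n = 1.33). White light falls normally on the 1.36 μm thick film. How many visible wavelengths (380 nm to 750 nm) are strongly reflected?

5

Top surface (1.0 → 1.439): reflection off a higher-index medium gives a half-wave phase shift.
Bottom surface (1.439 → 1.33): reflection off a lower-index medium gives no phase shift.
Net: one phase inversion between the two reflected rays.
For maximum reflection here: 2 n t = (m + ½) λ.
λ = 2 n t / (m + ½) = 3914 / (m + ½) nm.
m=4: 870 nm (IR); m=5: 712 nm (visible); m=6: 602 nm (visible); m=7: 522 nm (visible); m=8: 460 nm (visible); m=9: 412 nm (visible); m=10: 373 nm (UV).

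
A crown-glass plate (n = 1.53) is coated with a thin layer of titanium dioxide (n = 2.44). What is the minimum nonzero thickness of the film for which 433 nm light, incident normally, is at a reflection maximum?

Ray reflecting at the top interface goes from n = 1.0 toward n = 2.44: a half-wave phase shift.
Bottom surface (2.44 → 1.53): reflection off a lower-index medium gives no phase shift.
Exactly one π shift → a net half-wave offset.
So the condition for constructive reflection is 2 n t = (m + ½) λ.
Minimum at m = 0: t = λ / (4 n) = 433 / (4 × 2.44) = 44.4 nm.

44.4 nm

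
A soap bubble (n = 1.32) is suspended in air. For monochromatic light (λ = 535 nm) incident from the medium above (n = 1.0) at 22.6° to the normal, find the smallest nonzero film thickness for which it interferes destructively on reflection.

At the upper boundary (n = 1.0 to n = 1.32) the reflected ray undergoes a half-wave phase shift.
Bottom surface (1.32 → 1.0): reflection off a lower-index medium gives no phase shift.
Net: one phase inversion between the two reflected rays.
For minimum reflection here: 2 n t cos θ_r = m λ.
Snell's law: 1.0 sin 22.6° = 1.32 sin θ_r → sin θ_r = 0.291, cos θ_r = 0.957.
Minimum nonzero at m = 1: t = λ / (2 n cos θ_r) = 535 / (2 × 1.32 × 0.957) = 212 nm.

212 nm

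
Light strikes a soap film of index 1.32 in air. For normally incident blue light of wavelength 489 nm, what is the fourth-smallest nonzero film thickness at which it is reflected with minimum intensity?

741 nm

Top surface (1.0 → 1.32): reflection off a higher-index medium gives a half-wave phase shift.
Bottom surface (1.32 → 1.0): reflection off a lower-index medium gives no phase shift.
The two reflections differ by half a wavelength.
So the condition for destructive reflection is 2 n t = m λ.
The fourth-smallest nonzero thickness corresponds to m = 4: t = m λ / (2 n) = 4.00 × 489 / (2 × 1.32) = 741 nm.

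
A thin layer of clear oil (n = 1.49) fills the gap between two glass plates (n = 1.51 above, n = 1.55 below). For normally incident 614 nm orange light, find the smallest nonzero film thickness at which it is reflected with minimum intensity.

At the upper boundary (n = 1.51 to n = 1.49) the reflected ray undergoes no phase shift.
Ray reflecting at the bottom interface goes from n = 1.49 toward n = 1.55: a half-wave phase shift.
Net: one phase inversion between the two reflected rays.
With one net inversion, destructive interference in reflection requires 2 n t = m λ.
Minimum nonzero at m = 1: t = λ / (2 n) = 614 / (2 × 1.49) = 206 nm.

206 nm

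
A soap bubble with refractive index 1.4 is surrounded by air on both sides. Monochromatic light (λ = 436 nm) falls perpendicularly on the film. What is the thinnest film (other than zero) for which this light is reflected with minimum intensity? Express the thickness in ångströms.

At the upper boundary (n = 1.0 to n = 1.4) the reflected ray undergoes a half-wave phase shift.
Bottom surface (1.4 → 1.0): reflection off a lower-index medium gives no phase shift.
Net: one phase inversion between the two reflected rays.
With one net inversion, destructive interference in reflection requires 2 n t = m λ.
Minimum nonzero at m = 1: t = λ / (2 n) = 436 / (2 × 1.4) = 156 nm.

1557 Å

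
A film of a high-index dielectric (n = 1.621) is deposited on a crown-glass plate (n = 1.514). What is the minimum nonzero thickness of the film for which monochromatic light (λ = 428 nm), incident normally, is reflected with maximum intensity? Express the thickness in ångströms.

660 Å

Ray reflecting at the top interface goes from n = 1.0 toward n = 1.621: a half-wave phase shift.
At the lower boundary (n = 1.621 to n = 1.514) the reflected ray undergoes no phase shift.
Net: one phase inversion between the two reflected rays.
With one net inversion, constructive interference in reflection requires 2 n t = (m + ½) λ.
Minimum at m = 0: t = λ / (4 n) = 428 / (4 × 1.621) = 66.0 nm.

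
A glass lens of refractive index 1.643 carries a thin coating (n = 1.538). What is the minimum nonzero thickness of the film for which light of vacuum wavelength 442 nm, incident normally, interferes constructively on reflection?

Top surface (1.0 → 1.538): reflection off a higher-index medium gives a half-wave phase shift.
Bottom surface (1.538 → 1.643): reflection off a higher-index medium gives a half-wave phase shift.
The two reflections carry the same phase change, so no net offset.
With no net inversion, constructive interference in reflection requires 2 n t = m λ.
Minimum nonzero at m = 1: t = λ / (2 n) = 442 / (2 × 1.538) = 144 nm.

144 nm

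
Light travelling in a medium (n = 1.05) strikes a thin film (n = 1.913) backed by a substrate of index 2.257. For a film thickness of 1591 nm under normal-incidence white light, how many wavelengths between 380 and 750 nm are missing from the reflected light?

8

Top surface (1.05 → 1.913): reflection off a higher-index medium gives a half-wave phase shift.
At the lower boundary (n = 1.913 to n = 2.257) the reflected ray undergoes a half-wave phase shift.
Net: no relative phase inversion (both shifts match).
For minimum reflection here: 2 n t = (m + ½) λ.
λ = 2 n t / (m + ½) = 6087 / (m + ½) nm.
m=7: 812 nm (IR); m=8: 716 nm (visible); m=9: 641 nm (visible); m=10: 580 nm (visible); m=11: 529 nm (visible); m=12: 487 nm (visible); m=13: 451 nm (visible); m=14: 420 nm (visible); m=15: 393 nm (visible); m=16: 369 nm (UV).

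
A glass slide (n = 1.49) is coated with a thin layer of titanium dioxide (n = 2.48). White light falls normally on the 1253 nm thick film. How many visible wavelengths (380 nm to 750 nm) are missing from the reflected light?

8

Ray reflecting at the top interface goes from n = 1.0 toward n = 2.48: a half-wave phase shift.
Bottom surface (2.48 → 1.49): reflection off a lower-index medium gives no phase shift.
Net: one phase inversion between the two reflected rays.
For minimum reflection here: 2 n t = m λ.
λ = 2 n t / m = 6215 / m nm.
m=8: 777 nm (IR); m=9: 691 nm (visible); m=10: 621 nm (visible); m=11: 565 nm (visible); m=12: 518 nm (visible); m=13: 478 nm (visible); m=14: 444 nm (visible); m=15: 414 nm (visible); m=16: 388 nm (visible); m=17: 366 nm (UV).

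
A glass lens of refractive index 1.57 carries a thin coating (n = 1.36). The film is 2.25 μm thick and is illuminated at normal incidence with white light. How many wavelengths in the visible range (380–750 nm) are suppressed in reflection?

8

Top surface (1.0 → 1.36): reflection off a higher-index medium gives a half-wave phase shift.
At the lower boundary (n = 1.36 to n = 1.57) the reflected ray undergoes a half-wave phase shift.
Net: no relative phase inversion (both shifts match).
With no net inversion, destructive interference in reflection requires 2 n t = (m + ½) λ.
λ = 2 n t / (m + ½) = 6120 / (m + ½) nm.
m=7: 816 nm (IR); m=8: 720 nm (visible); m=9: 644 nm (visible); m=10: 583 nm (visible); m=11: 532 nm (visible); m=12: 490 nm (visible); m=13: 453 nm (visible); m=14: 422 nm (visible); m=15: 395 nm (visible); m=16: 371 nm (UV).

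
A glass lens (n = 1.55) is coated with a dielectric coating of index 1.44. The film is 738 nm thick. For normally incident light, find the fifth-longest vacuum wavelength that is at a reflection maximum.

At the upper boundary (n = 1.0 to n = 1.44) the reflected ray undergoes a half-wave phase shift.
At the lower boundary (n = 1.44 to n = 1.55) the reflected ray undergoes a half-wave phase shift.
Net: no relative phase inversion (both shifts match).
For maximum reflection here: 2 n t = m λ.
λ = 2 n t / m. The fifth-longest wavelength is m = 5: λ = 2 × 1.44 × 738 / 5.00 = 425 nm.

425 nm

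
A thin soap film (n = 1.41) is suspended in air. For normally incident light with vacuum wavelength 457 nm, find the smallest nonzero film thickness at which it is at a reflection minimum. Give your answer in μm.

Ray reflecting at the top interface goes from n = 1.0 toward n = 1.41: a half-wave phase shift.
Bottom surface (1.41 → 1.0): reflection off a lower-index medium gives no phase shift.
Net: one phase inversion between the two reflected rays.
With one net inversion, destructive interference in reflection requires 2 n t = m λ.
Minimum nonzero at m = 1: t = λ / (2 n) = 457 / (2 × 1.41) = 162 nm.

0.162 μm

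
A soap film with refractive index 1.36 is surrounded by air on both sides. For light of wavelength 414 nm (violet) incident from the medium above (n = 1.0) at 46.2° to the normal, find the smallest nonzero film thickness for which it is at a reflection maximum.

At the upper boundary (n = 1.0 to n = 1.36) the reflected ray undergoes a half-wave phase shift.
At the lower boundary (n = 1.36 to n = 1.0) the reflected ray undergoes no phase shift.
Net: one phase inversion between the two reflected rays.
So the condition for constructive reflection is 2 n t cos θ_r = (m + ½) λ.
Snell's law: 1.0 sin 46.2° = 1.36 sin θ_r → sin θ_r = 0.531, cos θ_r = 0.848.
Minimum at m = 0: t = λ / (4 n cos θ_r) = 414 / (4 × 1.36 × 0.848) = 89.8 nm.

89.8 nm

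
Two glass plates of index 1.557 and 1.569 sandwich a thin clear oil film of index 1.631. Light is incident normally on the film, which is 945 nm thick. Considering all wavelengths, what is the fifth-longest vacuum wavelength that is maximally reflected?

At the upper boundary (n = 1.557 to n = 1.631) the reflected ray undergoes a half-wave phase shift.
Ray reflecting at the bottom interface goes from n = 1.631 toward n = 1.569: no phase shift.
The two reflections differ by half a wavelength.
With one net inversion, constructive interference in reflection requires 2 n t = (m + ½) λ.
λ = 2 n t / (m + ½). The fifth-longest wavelength is m = 4: λ = 2 × 1.631 × 945 / 4.50 = 685 nm.

685 nm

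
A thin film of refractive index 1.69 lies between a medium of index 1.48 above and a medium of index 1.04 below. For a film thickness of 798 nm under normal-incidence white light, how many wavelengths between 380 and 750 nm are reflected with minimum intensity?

4

Ray reflecting at the top interface goes from n = 1.48 toward n = 1.69: a half-wave phase shift.
Bottom surface (1.69 → 1.04): reflection off a lower-index medium gives no phase shift.
Net: one phase inversion between the two reflected rays.
So the condition for destructive reflection is 2 n t = m λ.
λ = 2 n t / m = 2697 / m nm.
m=3: 899 nm (IR); m=4: 674 nm (visible); m=5: 539 nm (visible); m=6: 450 nm (visible); m=7: 385 nm (visible); m=8: 337 nm (UV).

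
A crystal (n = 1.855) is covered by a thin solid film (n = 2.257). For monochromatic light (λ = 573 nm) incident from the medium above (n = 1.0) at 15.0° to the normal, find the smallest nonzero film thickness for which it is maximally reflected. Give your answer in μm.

0.0639 μm

At the upper boundary (n = 1.0 to n = 2.257) the reflected ray undergoes a half-wave phase shift.
Ray reflecting at the bottom interface goes from n = 2.257 toward n = 1.855: no phase shift.
Net: one phase inversion between the two reflected rays.
With one net inversion, constructive interference in reflection requires 2 n t cos θ_r = (m + ½) λ.
Snell's law: 1.0 sin 15.0° = 2.257 sin θ_r → sin θ_r = 0.115, cos θ_r = 0.993.
Minimum at m = 0: t = λ / (4 n cos θ_r) = 573 / (4 × 2.257 × 0.993) = 63.9 nm.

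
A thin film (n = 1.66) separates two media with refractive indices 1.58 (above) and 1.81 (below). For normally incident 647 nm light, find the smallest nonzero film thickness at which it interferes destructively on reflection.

Ray reflecting at the top interface goes from n = 1.58 toward n = 1.66: a half-wave phase shift.
Bottom surface (1.66 → 1.81): reflection off a higher-index medium gives a half-wave phase shift.
Net: no relative phase inversion (both shifts match).
For dark reflection here: 2 n t = (m + ½) λ.
Minimum at m = 0: t = λ / (4 n) = 647 / (4 × 1.66) = 97.4 nm.

97.4 nm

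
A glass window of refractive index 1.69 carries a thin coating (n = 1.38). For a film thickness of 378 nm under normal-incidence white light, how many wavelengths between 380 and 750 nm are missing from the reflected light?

2

Ray reflecting at the top interface goes from n = 1.0 toward n = 1.38: a half-wave phase shift.
At the lower boundary (n = 1.38 to n = 1.69) the reflected ray undergoes a half-wave phase shift.
Zero or two π shifts → no net half-wave offset.
For weak reflection here: 2 n t = (m + ½) λ.
λ = 2 n t / (m + ½) = 1043 / (m + ½) nm.
m=0: 2087 nm (IR); m=1: 696 nm (visible); m=2: 417 nm (visible); m=3: 298 nm (UV).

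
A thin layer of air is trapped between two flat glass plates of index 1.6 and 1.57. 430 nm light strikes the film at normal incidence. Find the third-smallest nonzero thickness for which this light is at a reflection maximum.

538 nm

Top surface (1.6 → 1.0): reflection off a lower-index medium gives no phase shift.
Bottom surface (1.0 → 1.57): reflection off a higher-index medium gives a half-wave phase shift.
Net: one phase inversion between the two reflected rays.
For bright reflection here: 2 n t = (m + ½) λ.
The third-smallest nonzero thickness corresponds to m = 2: t = (m + ½) λ / (2 n) = 2.50 × 430 / (2 × 1.0) = 538 nm.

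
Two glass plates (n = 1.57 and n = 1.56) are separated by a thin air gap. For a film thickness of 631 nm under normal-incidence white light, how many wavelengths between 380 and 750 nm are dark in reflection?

Ray reflecting at the top interface goes from n = 1.57 toward n = 1.0: no phase shift.
Ray reflecting at the bottom interface goes from n = 1.0 toward n = 1.56: a half-wave phase shift.
Net: one phase inversion between the two reflected rays.
So the condition for destructive reflection is 2 n t = m λ.
λ = 2 n t / m = 1262 / m nm.
m=1: 1262 nm (IR); m=2: 631 nm (visible); m=3: 421 nm (visible); m=4: 316 nm (UV).

2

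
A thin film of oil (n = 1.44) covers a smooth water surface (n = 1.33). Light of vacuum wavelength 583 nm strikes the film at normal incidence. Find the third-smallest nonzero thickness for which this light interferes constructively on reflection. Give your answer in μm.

0.506 μm

Ray reflecting at the top interface goes from n = 1.0 toward n = 1.44: a half-wave phase shift.
Ray reflecting at the bottom interface goes from n = 1.44 toward n = 1.33: no phase shift.
The two reflections differ by half a wavelength.
With one net inversion, constructive interference in reflection requires 2 n t = (m + ½) λ.
The third-smallest nonzero thickness corresponds to m = 2: t = (m + ½) λ / (2 n) = 2.50 × 583 / (2 × 1.44) = 506 nm.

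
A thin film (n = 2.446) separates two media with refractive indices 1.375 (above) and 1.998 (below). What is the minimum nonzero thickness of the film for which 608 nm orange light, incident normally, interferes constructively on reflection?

62.1 nm

At the upper boundary (n = 1.375 to n = 2.446) the reflected ray undergoes a half-wave phase shift.
Bottom surface (2.446 → 1.998): reflection off a lower-index medium gives no phase shift.
Exactly one π shift → a net half-wave offset.
With one net inversion, constructive interference in reflection requires 2 n t = (m + ½) λ.
Minimum at m = 0: t = λ / (4 n) = 608 / (4 × 2.446) = 62.1 nm.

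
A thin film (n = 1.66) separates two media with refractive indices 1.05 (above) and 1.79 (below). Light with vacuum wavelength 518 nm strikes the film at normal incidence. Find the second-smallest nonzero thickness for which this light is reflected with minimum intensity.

Ray reflecting at the top interface goes from n = 1.05 toward n = 1.66: a half-wave phase shift.
Bottom surface (1.66 → 1.79): reflection off a higher-index medium gives a half-wave phase shift.
Net: no relative phase inversion (both shifts match).
For weak reflection here: 2 n t = (m + ½) λ.
The second-smallest nonzero thickness corresponds to m = 1: t = (m + ½) λ / (2 n) = 1.50 × 518 / (2 × 1.66) = 234 nm.

234 nm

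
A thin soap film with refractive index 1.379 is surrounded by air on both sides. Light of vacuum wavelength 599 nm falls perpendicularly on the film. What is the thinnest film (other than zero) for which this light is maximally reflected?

Top surface (1.0 → 1.379): reflection off a higher-index medium gives a half-wave phase shift.
Bottom surface (1.379 → 1.0): reflection off a lower-index medium gives no phase shift.
Exactly one π shift → a net half-wave offset.
So the condition for constructive reflection is 2 n t = (m + ½) λ.
Minimum at m = 0: t = λ / (4 n) = 599 / (4 × 1.379) = 109 nm.

109 nm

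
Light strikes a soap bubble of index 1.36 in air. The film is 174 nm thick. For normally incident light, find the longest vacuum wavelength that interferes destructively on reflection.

473 nm

At the upper boundary (n = 1.0 to n = 1.36) the reflected ray undergoes a half-wave phase shift.
Ray reflecting at the bottom interface goes from n = 1.36 toward n = 1.0: no phase shift.
Net: one phase inversion between the two reflected rays.
For minimum reflection here: 2 n t = m λ.
λ = 2 n t / m. The longest wavelength is m = 1: λ = 2 × 1.36 × 174 / 1.00 = 473 nm.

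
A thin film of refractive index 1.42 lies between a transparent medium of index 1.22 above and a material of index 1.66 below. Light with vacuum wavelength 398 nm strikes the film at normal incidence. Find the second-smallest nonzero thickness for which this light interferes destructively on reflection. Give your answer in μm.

At the upper boundary (n = 1.22 to n = 1.42) the reflected ray undergoes a half-wave phase shift.
At the lower boundary (n = 1.42 to n = 1.66) the reflected ray undergoes a half-wave phase shift.
Net: no relative phase inversion (both shifts match).
So the condition for destructive reflection is 2 n t = (m + ½) λ.
The second-smallest nonzero thickness corresponds to m = 1: t = (m + ½) λ / (2 n) = 1.50 × 398 / (2 × 1.42) = 210 nm.

0.210 μm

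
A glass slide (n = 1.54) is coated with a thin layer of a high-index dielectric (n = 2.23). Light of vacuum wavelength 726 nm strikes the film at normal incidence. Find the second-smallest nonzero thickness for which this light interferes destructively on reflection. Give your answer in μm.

At the upper boundary (n = 1.0 to n = 2.23) the reflected ray undergoes a half-wave phase shift.
Ray reflecting at the bottom interface goes from n = 2.23 toward n = 1.54: no phase shift.
The two reflections differ by half a wavelength.
With one net inversion, destructive interference in reflection requires 2 n t = m λ.
The second-smallest nonzero thickness corresponds to m = 2: t = m λ / (2 n) = 2.00 × 726 / (2 × 2.23) = 326 nm.

0.326 μm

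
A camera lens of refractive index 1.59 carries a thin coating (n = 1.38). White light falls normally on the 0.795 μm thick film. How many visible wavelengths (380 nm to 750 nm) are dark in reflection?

3

Top surface (1.0 → 1.38): reflection off a higher-index medium gives a half-wave phase shift.
Bottom surface (1.38 → 1.59): reflection off a higher-index medium gives a half-wave phase shift.
Zero or two π shifts → no net half-wave offset.
With no net inversion, destructive interference in reflection requires 2 n t = (m + ½) λ.
λ = 2 n t / (m + ½) = 2194 / (m + ½) nm.
m=2: 878 nm (IR); m=3: 627 nm (visible); m=4: 488 nm (visible); m=5: 399 nm (visible); m=6: 338 nm (UV).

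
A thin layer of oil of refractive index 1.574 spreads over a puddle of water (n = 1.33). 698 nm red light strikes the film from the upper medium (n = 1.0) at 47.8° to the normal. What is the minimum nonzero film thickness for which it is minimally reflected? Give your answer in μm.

0.251 μm

Ray reflecting at the top interface goes from n = 1.0 toward n = 1.574: a half-wave phase shift.
Ray reflecting at the bottom interface goes from n = 1.574 toward n = 1.33: no phase shift.
Exactly one π shift → a net half-wave offset.
So the condition for destructive reflection is 2 n t cos θ_r = m λ.
Snell's law: 1.0 sin 47.8° = 1.574 sin θ_r → sin θ_r = 0.471, cos θ_r = 0.882.
Minimum nonzero at m = 1: t = λ / (2 n cos θ_r) = 698 / (2 × 1.574 × 0.882) = 251 nm.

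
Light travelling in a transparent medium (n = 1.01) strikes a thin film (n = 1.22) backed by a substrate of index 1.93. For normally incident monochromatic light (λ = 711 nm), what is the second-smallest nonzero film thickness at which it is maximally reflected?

Top surface (1.01 → 1.22): reflection off a higher-index medium gives a half-wave phase shift.
At the lower boundary (n = 1.22 to n = 1.93) the reflected ray undergoes a half-wave phase shift.
Net: no relative phase inversion (both shifts match).
So the condition for constructive reflection is 2 n t = m λ.
The second-smallest nonzero thickness corresponds to m = 2: t = m λ / (2 n) = 2.00 × 711 / (2 × 1.22) = 583 nm.

583 nm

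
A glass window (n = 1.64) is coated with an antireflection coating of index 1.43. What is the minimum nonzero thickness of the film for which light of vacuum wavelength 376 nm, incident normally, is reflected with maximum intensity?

At the upper boundary (n = 1.0 to n = 1.43) the reflected ray undergoes a half-wave phase shift.
Bottom surface (1.43 → 1.64): reflection off a higher-index medium gives a half-wave phase shift.
Net: no relative phase inversion (both shifts match).
So the condition for constructive reflection is 2 n t = m λ.
Minimum nonzero at m = 1: t = λ / (2 n) = 376 / (2 × 1.43) = 131 nm.

131 nm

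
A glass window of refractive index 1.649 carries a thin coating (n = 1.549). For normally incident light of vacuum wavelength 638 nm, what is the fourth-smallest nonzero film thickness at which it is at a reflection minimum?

Top surface (1.0 → 1.549): reflection off a higher-index medium gives a half-wave phase shift.
At the lower boundary (n = 1.549 to n = 1.649) the reflected ray undergoes a half-wave phase shift.
Zero or two π shifts → no net half-wave offset.
So the condition for destructive reflection is 2 n t = (m + ½) λ.
The fourth-smallest nonzero thickness corresponds to m = 3: t = (m + ½) λ / (2 n) = 3.50 × 638 / (2 × 1.549) = 721 nm.

721 nm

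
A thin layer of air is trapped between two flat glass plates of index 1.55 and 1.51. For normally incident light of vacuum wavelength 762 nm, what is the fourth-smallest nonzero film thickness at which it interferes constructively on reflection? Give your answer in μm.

1.33 μm

Ray reflecting at the top interface goes from n = 1.55 toward n = 1.0: no phase shift.
Ray reflecting at the bottom interface goes from n = 1.0 toward n = 1.51: a half-wave phase shift.
Net: one phase inversion between the two reflected rays.
For strong reflection here: 2 n t = (m + ½) λ.
The fourth-smallest nonzero thickness corresponds to m = 3: t = (m + ½) λ / (2 n) = 3.50 × 762 / (2 × 1.0) = 1334 nm.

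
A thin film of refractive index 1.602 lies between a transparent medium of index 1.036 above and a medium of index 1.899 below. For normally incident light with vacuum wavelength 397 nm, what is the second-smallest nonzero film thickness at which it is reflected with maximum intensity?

At the upper boundary (n = 1.036 to n = 1.602) the reflected ray undergoes a half-wave phase shift.
Ray reflecting at the bottom interface goes from n = 1.602 toward n = 1.899: a half-wave phase shift.
The two reflections carry the same phase change, so no net offset.
So the condition for constructive reflection is 2 n t = m λ.
The second-smallest nonzero thickness corresponds to m = 2: t = m λ / (2 n) = 2.00 × 397 / (2 × 1.602) = 248 nm.

248 nm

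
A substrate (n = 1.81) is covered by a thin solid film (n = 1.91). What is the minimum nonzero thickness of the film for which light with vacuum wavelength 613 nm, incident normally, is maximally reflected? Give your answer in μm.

0.0802 μm

Top surface (1.0 → 1.91): reflection off a higher-index medium gives a half-wave phase shift.
Bottom surface (1.91 → 1.81): reflection off a lower-index medium gives no phase shift.
Exactly one π shift → a net half-wave offset.
With one net inversion, constructive interference in reflection requires 2 n t = (m + ½) λ.
Minimum at m = 0: t = λ / (4 n) = 613 / (4 × 1.91) = 80.2 nm.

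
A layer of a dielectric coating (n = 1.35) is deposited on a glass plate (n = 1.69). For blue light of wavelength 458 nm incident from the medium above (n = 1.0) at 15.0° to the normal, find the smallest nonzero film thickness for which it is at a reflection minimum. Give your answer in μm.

Top surface (1.0 → 1.35): reflection off a higher-index medium gives a half-wave phase shift.
Ray reflecting at the bottom interface goes from n = 1.35 toward n = 1.69: a half-wave phase shift.
The two reflections carry the same phase change, so no net offset.
With no net inversion, destructive interference in reflection requires 2 n t cos θ_r = (m + ½) λ.
Snell's law: 1.0 sin 15.0° = 1.35 sin θ_r → sin θ_r = 0.192, cos θ_r = 0.981.
Minimum at m = 0: t = λ / (4 n cos θ_r) = 458 / (4 × 1.35 × 0.981) = 86.4 nm.

0.0864 μm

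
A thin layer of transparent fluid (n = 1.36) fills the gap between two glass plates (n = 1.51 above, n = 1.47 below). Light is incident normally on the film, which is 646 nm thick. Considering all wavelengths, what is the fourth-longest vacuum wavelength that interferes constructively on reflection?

Ray reflecting at the top interface goes from n = 1.51 toward n = 1.36: no phase shift.
At the lower boundary (n = 1.36 to n = 1.47) the reflected ray undergoes a half-wave phase shift.
Exactly one π shift → a net half-wave offset.
With one net inversion, constructive interference in reflection requires 2 n t = (m + ½) λ.
λ = 2 n t / (m + ½). The fourth-longest wavelength is m = 3: λ = 2 × 1.36 × 646 / 3.50 = 502 nm.

502 nm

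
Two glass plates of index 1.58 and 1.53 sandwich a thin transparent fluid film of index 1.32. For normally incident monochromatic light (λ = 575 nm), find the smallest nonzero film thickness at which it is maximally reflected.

109 nm

Ray reflecting at the top interface goes from n = 1.58 toward n = 1.32: no phase shift.
Ray reflecting at the bottom interface goes from n = 1.32 toward n = 1.53: a half-wave phase shift.
Net: one phase inversion between the two reflected rays.
With one net inversion, constructive interference in reflection requires 2 n t = (m + ½) λ.
Minimum at m = 0: t = λ / (4 n) = 575 / (4 × 1.32) = 109 nm.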